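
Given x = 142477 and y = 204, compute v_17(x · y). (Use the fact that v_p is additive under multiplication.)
v_17(29065308) = 4

v_p(x) = 3 (factor: 142477 = 17^3 · 29); v_p(y) = 1 (factor: 204 = 17^1 · 12). Additivity: v_p(xy) = v_p(x) + v_p(y) = 3 + 1 = 4. (Direct check: xy = 29065308 = 17^4 · (348).)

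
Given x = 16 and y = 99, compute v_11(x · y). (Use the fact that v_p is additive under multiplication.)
v_11(1584) = 1

v_p(x) = 0 (factor: 16 = 11^0 · 16); v_p(y) = 1 (factor: 99 = 11^1 · 9). Additivity: v_p(xy) = v_p(x) + v_p(y) = 0 + 1 = 1. (Direct check: xy = 1584 = 11^1 · (144).)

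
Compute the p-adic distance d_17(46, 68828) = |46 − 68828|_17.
d_17(46, 68828) = 1/4913

Step 1 — x − y = 46 − 68828 = -68782. Step 2 — v_17(-68782) = 3 (factor: -68782 = −(17^3 · 14); the sign does not affect v_p). Step 3 — |x − y|_17 = 17^{-3} = 1/4913.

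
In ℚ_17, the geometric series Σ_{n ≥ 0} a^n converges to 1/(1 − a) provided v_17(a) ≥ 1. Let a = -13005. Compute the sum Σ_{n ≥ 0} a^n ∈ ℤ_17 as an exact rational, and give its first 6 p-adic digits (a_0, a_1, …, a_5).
Σ a^n = 1/(1 − a) = 1/13006;  first 6 digits = (1, 0, 6, 14, 1, 0)

v_17(a) = 2 ≥ 1, so the series converges in ℤ_17 to 1/(1 − a) = 1/(1 − (-13005)) = 1/13006. Expand this rational in ℤ_17: compute digits iteratively via d_i = x_i mod 17, x_{i+1} = (x_i − d_i)/17. The first 6 digits are (1, 0, 6, 14, 1, 0).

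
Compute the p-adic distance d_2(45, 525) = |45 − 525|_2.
d_2(45, 525) = 1/32

Step 1 — x − y = 45 − 525 = -480. Step 2 — v_2(-480) = 5 (factor: -480 = −(2^5 · 15); the sign does not affect v_p). Step 3 — |x − y|_2 = 2^{-5} = 1/32.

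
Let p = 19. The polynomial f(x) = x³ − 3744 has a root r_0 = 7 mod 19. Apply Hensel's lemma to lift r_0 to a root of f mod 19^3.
r_2 = 6619 (mod 6859)

Hensel: r_{i+1} = r_i − f(r_i)/f′(r_i) mod 19^{i+2}, where f′(x) = 3x². Iterate:
  r_0 = 7 (mod 19)
  r_1 = 121 (mod 361)
  r_2 = 6619 (mod 6859)
Final: r = 6619 with f(r) ≡ 0 mod 19^3.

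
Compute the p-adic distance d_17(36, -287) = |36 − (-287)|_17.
d_17(36, -287) = 1/17

Step 1 — x − y = 36 − (-287) = 323. Step 2 — v_17(323) = 1 (factor: 323 = (17^1 · 19); the sign does not affect v_p). Step 3 — |x − y|_17 = 17^{-1} = 1/17.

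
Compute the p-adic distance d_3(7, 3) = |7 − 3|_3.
d_3(7, 3) = 1

Step 1 — x − y = 7 − 3 = 4. Step 2 — v_3(4) = 0 (factor: 4 = (3^0 · 4); the sign does not affect v_p). Step 3 — |x − y|_3 = 3^{0} = 1.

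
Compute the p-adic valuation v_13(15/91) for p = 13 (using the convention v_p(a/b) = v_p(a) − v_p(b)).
v_13(15/91) = -1

Factor powers of 13 from the numerator and denominator of the reduced fraction: 15 = 13^0 · 15 and 91 = 13^1 · 7. Apply v_p(a/b) = v_p(a) − v_p(b): v_13(15/91) = 0 − 1 = -1.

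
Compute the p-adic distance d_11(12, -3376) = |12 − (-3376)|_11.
d_11(12, -3376) = 1/121

Step 1 — x − y = 12 − (-3376) = 3388. Step 2 — v_11(3388) = 2 (factor: 3388 = (11^2 · 28); the sign does not affect v_p). Step 3 — |x − y|_11 = 11^{-2} = 1/121.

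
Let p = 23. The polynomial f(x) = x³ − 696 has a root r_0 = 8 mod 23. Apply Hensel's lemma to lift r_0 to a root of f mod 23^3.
r_2 = 10082 (mod 12167)

Hensel: r_{i+1} = r_i − f(r_i)/f′(r_i) mod 23^{i+2}, where f′(x) = 3x². Iterate:
  r_0 = 8 (mod 23)
  r_1 = 31 (mod 529)
  r_2 = 10082 (mod 12167)
Final: r = 10082 with f(r) ≡ 0 mod 23^3.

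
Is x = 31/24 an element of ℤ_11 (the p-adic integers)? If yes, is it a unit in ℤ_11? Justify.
x ∈ ℤ_11^× (unit); v_11(x) = 0

ℤ_11 = {x ∈ ℚ_11 : v_11(x) ≥ 0} and ℤ_11^× = {x ∈ ℤ_11 : v_11(x) = 0}. Here v_11(31/24) = v_11(num) − v_11(den) = 0; compare against these criteria.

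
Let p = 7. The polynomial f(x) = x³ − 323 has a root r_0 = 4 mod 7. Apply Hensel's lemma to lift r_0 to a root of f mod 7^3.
r_2 = 39 (mod 343)

Hensel: r_{i+1} = r_i − f(r_i)/f′(r_i) mod 7^{i+2}, where f′(x) = 3x². Iterate:
  r_0 = 4 (mod 7)
  r_1 = 39 (mod 49)
  r_2 = 39 (mod 343)
Final: r = 39 with f(r) ≡ 0 mod 7^3.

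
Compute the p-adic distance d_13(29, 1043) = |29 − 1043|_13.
d_13(29, 1043) = 1/169

Step 1 — x − y = 29 − 1043 = -1014. Step 2 — v_13(-1014) = 2 (factor: -1014 = −(13^2 · 6); the sign does not affect v_p). Step 3 — |x − y|_13 = 13^{-2} = 1/169.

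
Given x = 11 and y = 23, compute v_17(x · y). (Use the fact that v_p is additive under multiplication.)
v_17(253) = 0

v_p(x) = 0 (factor: 11 = 17^0 · 11); v_p(y) = 0 (factor: 23 = 17^0 · 23). Additivity: v_p(xy) = v_p(x) + v_p(y) = 0 + 0 = 0. (Direct check: xy = 253 = 17^0 · (253).)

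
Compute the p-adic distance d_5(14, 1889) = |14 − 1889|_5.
d_5(14, 1889) = 1/625

Step 1 — x − y = 14 − 1889 = -1875. Step 2 — v_5(-1875) = 4 (factor: -1875 = −(5^4 · 3); the sign does not affect v_p). Step 3 — |x − y|_5 = 5^{-4} = 1/625.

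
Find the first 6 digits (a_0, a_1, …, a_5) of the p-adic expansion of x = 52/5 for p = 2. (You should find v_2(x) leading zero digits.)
(a_0, …, a_5) = (0, 0, 1, 0, 0, 1)

v_2(52/5) = 2, so a_0 = ... = a_1 = 0. Factor out: x = 2^2 · u with u = 13/5 a unit in ℤ_2. Expand u iteratively via a_{v+i} = u_i mod 2, u_{i+1} = (u_i − a_{v+i})/2:
  u_0 = 13/5;  a_2 = 1;  u_1 = (u_0 − 1)/2 = 4/5
  u_1 = 4/5;  a_3 = 0;  u_2 = (u_1 − 0)/2 = 2/5
  u_2 = 2/5;  a_4 = 0;  u_3 = (u_2 − 0)/2 = 1/5
  u_3 = 1/5;  a_5 = 1;  u_4 = (u_3 − 1)/2 = -2/5
Digits: (0, 0, 1, 0, 0, 1).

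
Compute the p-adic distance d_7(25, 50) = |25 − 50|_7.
d_7(25, 50) = 1

Step 1 — x − y = 25 − 50 = -25. Step 2 — v_7(-25) = 0 (factor: -25 = −(7^0 · 25); the sign does not affect v_p). Step 3 — |x − y|_7 = 7^{0} = 1.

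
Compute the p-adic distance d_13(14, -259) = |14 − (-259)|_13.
d_13(14, -259) = 1/13

Step 1 — x − y = 14 − (-259) = 273. Step 2 — v_13(273) = 1 (factor: 273 = (13^1 · 21); the sign does not affect v_p). Step 3 — |x − y|_13 = 13^{-1} = 1/13.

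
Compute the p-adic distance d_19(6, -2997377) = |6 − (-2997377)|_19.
d_19(6, -2997377) = 1/130321

Step 1 — x − y = 6 − (-2997377) = 2997383. Step 2 — v_19(2997383) = 4 (factor: 2997383 = (19^4 · 23); the sign does not affect v_p). Step 3 — |x − y|_19 = 19^{-4} = 1/130321.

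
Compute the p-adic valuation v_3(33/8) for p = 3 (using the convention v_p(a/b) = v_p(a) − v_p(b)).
v_3(33/8) = 1

Factor powers of 3 from the numerator and denominator of the reduced fraction: 33 = 3^1 · 11 and 8 = 3^0 · 8. Apply v_p(a/b) = v_p(a) − v_p(b): v_3(33/8) = 1 − 0 = 1.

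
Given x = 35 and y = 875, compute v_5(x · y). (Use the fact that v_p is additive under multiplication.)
v_5(30625) = 4

v_p(x) = 1 (factor: 35 = 5^1 · 7); v_p(y) = 3 (factor: 875 = 5^3 · 7). Additivity: v_p(xy) = v_p(x) + v_p(y) = 1 + 3 = 4. (Direct check: xy = 30625 = 5^4 · (49).)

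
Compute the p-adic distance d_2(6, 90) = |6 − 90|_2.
d_2(6, 90) = 1/4

Step 1 — x − y = 6 − 90 = -84. Step 2 — v_2(-84) = 2 (factor: -84 = −(2^2 · 21); the sign does not affect v_p). Step 3 — |x − y|_2 = 2^{-2} = 1/4.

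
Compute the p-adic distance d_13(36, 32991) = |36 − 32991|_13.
d_13(36, 32991) = 1/2197

Step 1 — x − y = 36 − 32991 = -32955. Step 2 — v_13(-32955) = 3 (factor: -32955 = −(13^3 · 15); the sign does not affect v_p). Step 3 — |x − y|_13 = 13^{-3} = 1/2197.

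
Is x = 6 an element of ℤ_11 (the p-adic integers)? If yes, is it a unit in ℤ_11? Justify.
x ∈ ℤ_11^× (unit); v_11(x) = 0

ℤ_11 = {x ∈ ℚ_11 : v_11(x) ≥ 0} and ℤ_11^× = {x ∈ ℤ_11 : v_11(x) = 0}. Here v_11(6) = v_11(num) − v_11(den) = 0; compare against these criteria.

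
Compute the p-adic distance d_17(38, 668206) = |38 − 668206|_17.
d_17(38, 668206) = 1/83521

Step 1 — x − y = 38 − 668206 = -668168. Step 2 — v_17(-668168) = 4 (factor: -668168 = −(17^4 · 8); the sign does not affect v_p). Step 3 — |x − y|_17 = 17^{-4} = 1/83521.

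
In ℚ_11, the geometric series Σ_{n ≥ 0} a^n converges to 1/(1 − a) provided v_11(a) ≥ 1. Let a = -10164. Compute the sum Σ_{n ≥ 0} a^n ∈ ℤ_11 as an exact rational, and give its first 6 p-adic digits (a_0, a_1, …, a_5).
Σ a^n = 1/(1 − a) = 1/10165;  first 6 digits = (1, 0, 4, 3, 4, 3)

v_11(a) = 2 ≥ 1, so the series converges in ℤ_11 to 1/(1 − a) = 1/(1 − (-10164)) = 1/10165. Expand this rational in ℤ_11: compute digits iteratively via d_i = x_i mod 11, x_{i+1} = (x_i − d_i)/11. The first 6 digits are (1, 0, 4, 3, 4, 3).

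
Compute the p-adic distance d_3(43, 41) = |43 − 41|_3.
d_3(43, 41) = 1

Step 1 — x − y = 43 − 41 = 2. Step 2 — v_3(2) = 0 (factor: 2 = (3^0 · 2); the sign does not affect v_p). Step 3 — |x − y|_3 = 3^{0} = 1.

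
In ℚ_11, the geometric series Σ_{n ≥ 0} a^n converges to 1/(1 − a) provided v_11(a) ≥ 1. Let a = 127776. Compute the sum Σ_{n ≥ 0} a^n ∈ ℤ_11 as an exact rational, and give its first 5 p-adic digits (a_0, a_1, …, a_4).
Σ a^n = 1/(1 − a) = -1/127775;  first 5 digits = (1, 0, 0, 8, 8)

v_11(a) = 3 ≥ 1, so the series converges in ℤ_11 to 1/(1 − a) = 1/(1 − 127776) = -1/127775. Expand this rational in ℤ_11: compute digits iteratively via d_i = x_i mod 11, x_{i+1} = (x_i − d_i)/11. The first 5 digits are (1, 0, 0, 8, 8).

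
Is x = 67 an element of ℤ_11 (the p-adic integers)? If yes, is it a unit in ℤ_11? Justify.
x ∈ ℤ_11^× (unit); v_11(x) = 0

ℤ_11 = {x ∈ ℚ_11 : v_11(x) ≥ 0} and ℤ_11^× = {x ∈ ℤ_11 : v_11(x) = 0}. Here v_11(67) = v_11(num) − v_11(den) = 0; compare against these criteria.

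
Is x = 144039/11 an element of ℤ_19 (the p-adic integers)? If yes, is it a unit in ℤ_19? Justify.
x ∈ ℤ_19 but not a unit; v_19(x) = 3 > 0

ℤ_19 = {x ∈ ℚ_19 : v_19(x) ≥ 0} and ℤ_19^× = {x ∈ ℤ_19 : v_19(x) = 0}. Here v_19(144039/11) = v_19(num) − v_19(den) = 3; compare against these criteria.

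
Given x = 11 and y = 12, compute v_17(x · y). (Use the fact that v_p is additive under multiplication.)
v_17(132) = 0

v_p(x) = 0 (factor: 11 = 17^0 · 11); v_p(y) = 0 (factor: 12 = 17^0 · 12). Additivity: v_p(xy) = v_p(x) + v_p(y) = 0 + 0 = 0. (Direct check: xy = 132 = 17^0 · (132).)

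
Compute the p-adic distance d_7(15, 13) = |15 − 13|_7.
d_7(15, 13) = 1

Step 1 — x − y = 15 − 13 = 2. Step 2 — v_7(2) = 0 (factor: 2 = (7^0 · 2); the sign does not affect v_p). Step 3 — |x − y|_7 = 7^{0} = 1.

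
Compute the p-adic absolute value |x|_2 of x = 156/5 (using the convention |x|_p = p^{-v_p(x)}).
|156/5|_2 = 1/4

Step 1 — compute v_2(x) by factoring powers of 2 out of the numerator and denominator: v_2(156/5) = 2. Step 2 — apply |x|_p = p^{-v_p(x)} = 2^{-2} = 1/4.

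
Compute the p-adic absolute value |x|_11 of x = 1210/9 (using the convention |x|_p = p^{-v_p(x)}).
|1210/9|_11 = 1/121

Step 1 — compute v_11(x) by factoring powers of 11 out of the numerator and denominator: v_11(1210/9) = 2. Step 2 — apply |x|_p = p^{-v_p(x)} = 11^{-2} = 1/121.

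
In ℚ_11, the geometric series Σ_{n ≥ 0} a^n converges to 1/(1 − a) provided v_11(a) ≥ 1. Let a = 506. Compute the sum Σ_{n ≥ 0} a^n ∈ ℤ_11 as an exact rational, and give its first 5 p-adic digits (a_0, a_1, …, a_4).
Σ a^n = 1/(1 − a) = -1/505;  first 5 digits = (1, 2, 8, 2, 5)

v_11(a) = 1 ≥ 1, so the series converges in ℤ_11 to 1/(1 − a) = 1/(1 − 506) = -1/505. Expand this rational in ℤ_11: compute digits iteratively via d_i = x_i mod 11, x_{i+1} = (x_i − d_i)/11. The first 5 digits are (1, 2, 8, 2, 5).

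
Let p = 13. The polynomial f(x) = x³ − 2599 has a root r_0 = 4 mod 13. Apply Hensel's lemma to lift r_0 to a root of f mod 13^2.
r_1 = 4 (mod 169)

Hensel: r_{i+1} = r_i − f(r_i)/f′(r_i) mod 13^{i+2}, where f′(x) = 3x². Iterate:
  r_0 = 4 (mod 13)
  r_1 = 4 (mod 169)
Final: r = 4 with f(r) ≡ 0 mod 13^2.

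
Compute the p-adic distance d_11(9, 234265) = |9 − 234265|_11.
d_11(9, 234265) = 1/14641

Step 1 — x − y = 9 − 234265 = -234256. Step 2 — v_11(-234256) = 4 (factor: -234256 = −(11^4 · 16); the sign does not affect v_p). Step 3 — |x − y|_11 = 11^{-4} = 1/14641.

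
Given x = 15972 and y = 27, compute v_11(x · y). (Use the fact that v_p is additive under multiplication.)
v_11(431244) = 3

v_p(x) = 3 (factor: 15972 = 11^3 · 12); v_p(y) = 0 (factor: 27 = 11^0 · 27). Additivity: v_p(xy) = v_p(x) + v_p(y) = 3 + 0 = 3. (Direct check: xy = 431244 = 11^3 · (324).)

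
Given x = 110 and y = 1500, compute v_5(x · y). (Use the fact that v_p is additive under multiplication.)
v_5(165000) = 4

v_p(x) = 1 (factor: 110 = 5^1 · 22); v_p(y) = 3 (factor: 1500 = 5^3 · 12). Additivity: v_p(xy) = v_p(x) + v_p(y) = 1 + 3 = 4. (Direct check: xy = 165000 = 5^4 · (264).)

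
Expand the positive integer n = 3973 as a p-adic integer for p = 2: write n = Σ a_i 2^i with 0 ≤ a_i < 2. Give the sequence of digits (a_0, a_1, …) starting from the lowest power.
(a_0, a_1, …) = (1, 0, 1, 0, 0, 0, 0, 1, 1, 1, 1, 1)

Repeated division by 2 gives the digits low-to-high: 3973 = 1 + 1·2^2 + 1·2^7 + 1·2^8 + 1·2^9 + 1·2^10 + 1·2^11. Digit sequence: (1, 0, 1, 0, 0, 0, 0, 1, 1, 1, 1, 1).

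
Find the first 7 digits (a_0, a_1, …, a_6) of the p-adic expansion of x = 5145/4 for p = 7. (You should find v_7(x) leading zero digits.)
(a_0, …, a_6) = (0, 0, 0, 2, 2, 5, 1)

v_7(5145/4) = 3, so a_0 = ... = a_2 = 0. Factor out: x = 7^3 · u with u = 15/4 a unit in ℤ_7. Expand u iteratively via a_{v+i} = u_i mod 7, u_{i+1} = (u_i − a_{v+i})/7:
  u_0 = 15/4;  a_3 = 2;  u_1 = (u_0 − 2)/7 = 1/4
  u_1 = 1/4;  a_4 = 2;  u_2 = (u_1 − 2)/7 = -1/4
  u_2 = -1/4;  a_5 = 5;  u_3 = (u_2 − 5)/7 = -3/4
  u_3 = -3/4;  a_6 = 1;  u_4 = (u_3 − 1)/7 = -1/4
Digits: (0, 0, 0, 2, 2, 5, 1).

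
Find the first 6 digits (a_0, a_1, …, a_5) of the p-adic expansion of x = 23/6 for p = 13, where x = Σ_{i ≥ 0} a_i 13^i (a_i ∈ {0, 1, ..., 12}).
(a_0, …, a_5) = (6, 2, 2, 2, 2, 2)

v_13(23/6) = 0 (numerator and denominator both coprime to 13), so x ∈ ℤ_13^×. Compute digits iteratively via a_i = x_i mod 13, x_{i+1} = (x_i − a_i)/13, with x_0 = x:
  x_0 = 23/6;  a_0 = 6;  x_1 = (x_0 − 6)/13 = -1/6
  x_1 = -1/6;  a_1 = 2;  x_2 = (x_1 − 2)/13 = -1/6
  x_2 = -1/6;  a_2 = 2;  x_3 = (x_2 − 2)/13 = -1/6
  x_3 = -1/6;  a_3 = 2;  x_4 = (x_3 − 2)/13 = -1/6
  x_4 = -1/6;  a_4 = 2;  x_5 = (x_4 − 2)/13 = -1/6
  x_5 = -1/6;  a_5 = 2;  x_6 = (x_5 − 2)/13 = -1/6
Digits: (6, 2, 2, 2, 2, 2).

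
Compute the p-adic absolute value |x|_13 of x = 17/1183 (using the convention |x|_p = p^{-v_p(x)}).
|17/1183|_13 = 169

Step 1 — compute v_13(x) by factoring powers of 13 out of the numerator and denominator: v_13(17/1183) = -2. Step 2 — apply |x|_p = p^{-v_p(x)} = 13^{2} = 169.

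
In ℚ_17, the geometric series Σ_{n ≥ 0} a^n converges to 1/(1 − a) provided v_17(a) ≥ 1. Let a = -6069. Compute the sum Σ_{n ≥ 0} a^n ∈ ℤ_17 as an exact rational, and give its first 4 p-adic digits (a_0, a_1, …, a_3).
Σ a^n = 1/(1 − a) = 1/6070;  first 4 digits = (1, 0, 13, 15)

v_17(a) = 2 ≥ 1, so the series converges in ℤ_17 to 1/(1 − a) = 1/(1 − (-6069)) = 1/6070. Expand this rational in ℤ_17: compute digits iteratively via d_i = x_i mod 17, x_{i+1} = (x_i − d_i)/17. The first 4 digits are (1, 0, 13, 15).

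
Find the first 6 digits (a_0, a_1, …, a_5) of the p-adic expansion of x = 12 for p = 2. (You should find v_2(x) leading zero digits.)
(a_0, …, a_5) = (0, 0, 1, 1, 0, 0)

v_2(12) = 2, so a_0 = ... = a_1 = 0. Factor out: x = 2^2 · u with u = 3 a unit in ℤ_2. Expand u iteratively via a_{v+i} = u_i mod 2, u_{i+1} = (u_i − a_{v+i})/2:
  u_0 = 3;  a_2 = 1;  u_1 = (u_0 − 1)/2 = 1
  u_1 = 1;  a_3 = 1;  u_2 = (u_1 − 1)/2 = 0
  u_2 = 0;  a_4 = 0;  u_3 = (u_2 − 0)/2 = 0
  u_3 = 0;  a_5 = 0;  u_4 = (u_3 − 0)/2 = 0
Digits: (0, 0, 1, 1, 0, 0).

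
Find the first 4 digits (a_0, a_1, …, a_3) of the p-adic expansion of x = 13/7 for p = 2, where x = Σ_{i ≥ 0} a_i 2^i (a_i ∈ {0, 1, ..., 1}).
(a_0, …, a_3) = (1, 1, 0, 1)

v_2(13/7) = 0 (numerator and denominator both coprime to 2), so x ∈ ℤ_2^×. Compute digits iteratively via a_i = x_i mod 2, x_{i+1} = (x_i − a_i)/2, with x_0 = x:
  x_0 = 13/7;  a_0 = 1;  x_1 = (x_0 − 1)/2 = 3/7
  x_1 = 3/7;  a_1 = 1;  x_2 = (x_1 − 1)/2 = -2/7
  x_2 = -2/7;  a_2 = 0;  x_3 = (x_2 − 0)/2 = -1/7
  x_3 = -1/7;  a_3 = 1;  x_4 = (x_3 − 1)/2 = -4/7
Digits: (1, 1, 0, 1).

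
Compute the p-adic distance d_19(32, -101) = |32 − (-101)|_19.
d_19(32, -101) = 1/19

Step 1 — x − y = 32 − (-101) = 133. Step 2 — v_19(133) = 1 (factor: 133 = (19^1 · 7); the sign does not affect v_p). Step 3 — |x − y|_19 = 19^{-1} = 1/19.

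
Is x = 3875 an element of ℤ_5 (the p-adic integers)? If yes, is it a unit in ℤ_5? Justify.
x ∈ ℤ_5 but not a unit; v_5(x) = 3 > 0

ℤ_5 = {x ∈ ℚ_5 : v_5(x) ≥ 0} and ℤ_5^× = {x ∈ ℤ_5 : v_5(x) = 0}. Here v_5(3875) = v_5(num) − v_5(den) = 3; compare against these criteria.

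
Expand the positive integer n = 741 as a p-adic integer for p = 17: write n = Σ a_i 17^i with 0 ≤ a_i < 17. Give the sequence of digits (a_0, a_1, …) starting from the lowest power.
(a_0, a_1, …) = (10, 9, 2)

Repeated division by 17 gives the digits low-to-high: 741 = 10 + 9·17^1 + 2·17^2. Digit sequence: (10, 9, 2).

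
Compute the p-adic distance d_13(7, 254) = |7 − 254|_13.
d_13(7, 254) = 1/13

Step 1 — x − y = 7 − 254 = -247. Step 2 — v_13(-247) = 1 (factor: -247 = −(13^1 · 19); the sign does not affect v_p). Step 3 — |x − y|_13 = 13^{-1} = 1/13.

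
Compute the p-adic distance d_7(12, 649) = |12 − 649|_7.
d_7(12, 649) = 1/49

Step 1 — x − y = 12 − 649 = -637. Step 2 — v_7(-637) = 2 (factor: -637 = −(7^2 · 13); the sign does not affect v_p). Step 3 — |x − y|_7 = 7^{-2} = 1/49.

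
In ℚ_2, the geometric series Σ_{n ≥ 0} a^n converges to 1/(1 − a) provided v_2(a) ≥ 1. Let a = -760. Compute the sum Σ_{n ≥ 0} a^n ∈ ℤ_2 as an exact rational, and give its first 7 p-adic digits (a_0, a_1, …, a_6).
Σ a^n = 1/(1 − a) = 1/761;  first 7 digits = (1, 0, 0, 1, 0, 0, 1)

v_2(a) = 3 ≥ 1, so the series converges in ℤ_2 to 1/(1 − a) = 1/(1 − (-760)) = 1/761. Expand this rational in ℤ_2: compute digits iteratively via d_i = x_i mod 2, x_{i+1} = (x_i − d_i)/2. The first 7 digits are (1, 0, 0, 1, 0, 0, 1).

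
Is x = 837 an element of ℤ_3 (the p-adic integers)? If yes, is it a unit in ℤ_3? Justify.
x ∈ ℤ_3 but not a unit; v_3(x) = 3 > 0

ℤ_3 = {x ∈ ℚ_3 : v_3(x) ≥ 0} and ℤ_3^× = {x ∈ ℤ_3 : v_3(x) = 0}. Here v_3(837) = v_3(num) − v_3(den) = 3; compare against these criteria.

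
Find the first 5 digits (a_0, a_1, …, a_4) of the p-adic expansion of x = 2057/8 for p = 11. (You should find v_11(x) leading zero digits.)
(a_0, …, a_4) = (0, 0, 9, 9, 6)

v_11(2057/8) = 2, so a_0 = ... = a_1 = 0. Factor out: x = 11^2 · u with u = 17/8 a unit in ℤ_11. Expand u iteratively via a_{v+i} = u_i mod 11, u_{i+1} = (u_i − a_{v+i})/11:
  u_0 = 17/8;  a_2 = 9;  u_1 = (u_0 − 9)/11 = -5/8
  u_1 = -5/8;  a_3 = 9;  u_2 = (u_1 − 9)/11 = -7/8
  u_2 = -7/8;  a_4 = 6;  u_3 = (u_2 − 6)/11 = -5/8
Digits: (0, 0, 9, 9, 6).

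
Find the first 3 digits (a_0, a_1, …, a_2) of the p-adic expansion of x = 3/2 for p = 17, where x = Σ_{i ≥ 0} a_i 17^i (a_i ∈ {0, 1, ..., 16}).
(a_0, …, a_2) = (10, 8, 8)

v_17(3/2) = 0 (numerator and denominator both coprime to 17), so x ∈ ℤ_17^×. Compute digits iteratively via a_i = x_i mod 17, x_{i+1} = (x_i − a_i)/17, with x_0 = x:
  x_0 = 3/2;  a_0 = 10;  x_1 = (x_0 − 10)/17 = -1/2
  x_1 = -1/2;  a_1 = 8;  x_2 = (x_1 − 8)/17 = -1/2
  x_2 = -1/2;  a_2 = 8;  x_3 = (x_2 − 8)/17 = -1/2
Digits: (10, 8, 8).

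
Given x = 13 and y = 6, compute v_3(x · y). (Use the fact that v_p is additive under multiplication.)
v_3(78) = 1

v_p(x) = 0 (factor: 13 = 3^0 · 13); v_p(y) = 1 (factor: 6 = 3^1 · 2). Additivity: v_p(xy) = v_p(x) + v_p(y) = 0 + 1 = 1. (Direct check: xy = 78 = 3^1 · (26).)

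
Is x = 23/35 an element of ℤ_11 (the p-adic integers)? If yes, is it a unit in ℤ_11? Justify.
x ∈ ℤ_11^× (unit); v_11(x) = 0

ℤ_11 = {x ∈ ℚ_11 : v_11(x) ≥ 0} and ℤ_11^× = {x ∈ ℤ_11 : v_11(x) = 0}. Here v_11(23/35) = v_11(num) − v_11(den) = 0; compare against these criteria.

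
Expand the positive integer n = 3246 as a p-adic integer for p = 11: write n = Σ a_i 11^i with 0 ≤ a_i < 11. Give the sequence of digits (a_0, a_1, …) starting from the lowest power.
(a_0, a_1, …) = (1, 9, 4, 2)

Repeated division by 11 gives the digits low-to-high: 3246 = 1 + 9·11^1 + 4·11^2 + 2·11^3. Digit sequence: (1, 9, 4, 2).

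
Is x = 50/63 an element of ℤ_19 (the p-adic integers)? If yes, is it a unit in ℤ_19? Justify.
x ∈ ℤ_19^× (unit); v_19(x) = 0

ℤ_19 = {x ∈ ℚ_19 : v_19(x) ≥ 0} and ℤ_19^× = {x ∈ ℤ_19 : v_19(x) = 0}. Here v_19(50/63) = v_19(num) − v_19(den) = 0; compare against these criteria.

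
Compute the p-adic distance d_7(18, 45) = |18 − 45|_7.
d_7(18, 45) = 1

Step 1 — x − y = 18 − 45 = -27. Step 2 — v_7(-27) = 0 (factor: -27 = −(7^0 · 27); the sign does not affect v_p). Step 3 — |x − y|_7 = 7^{0} = 1.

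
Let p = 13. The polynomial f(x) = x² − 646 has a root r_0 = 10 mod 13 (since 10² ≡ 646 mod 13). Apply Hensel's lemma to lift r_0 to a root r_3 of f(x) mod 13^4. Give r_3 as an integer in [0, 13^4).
r_3 = 27635 (mod 28561)

Hensel's recurrence: r_{i+1} = r_i − f(r_i)·(f′(r_i))^{-1} mod 13^{i+2}, with f′(x) = 2x. Iterate:
  r_0 = 10 (mod 13)
  r_1 = 88 (mod 169)
  r_2 = 1271 (mod 2197)
  r_3 = 27635 (mod 28561)
Final: r_3 = 27635, and one checks f(r_3) ≡ 0 mod 13^4.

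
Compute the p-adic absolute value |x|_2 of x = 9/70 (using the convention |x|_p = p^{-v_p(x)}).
|9/70|_2 = 2

Step 1 — compute v_2(x) by factoring powers of 2 out of the numerator and denominator: v_2(9/70) = -1. Step 2 — apply |x|_p = p^{-v_p(x)} = 2^{1} = 2.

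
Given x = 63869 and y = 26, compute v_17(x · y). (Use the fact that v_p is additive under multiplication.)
v_17(1660594) = 3

v_p(x) = 3 (factor: 63869 = 17^3 · 13); v_p(y) = 0 (factor: 26 = 17^0 · 26). Additivity: v_p(xy) = v_p(x) + v_p(y) = 3 + 0 = 3. (Direct check: xy = 1660594 = 17^3 · (338).)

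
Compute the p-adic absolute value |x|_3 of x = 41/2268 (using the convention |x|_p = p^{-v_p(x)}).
|41/2268|_3 = 81

Step 1 — compute v_3(x) by factoring powers of 3 out of the numerator and denominator: v_3(41/2268) = -4. Step 2 — apply |x|_p = p^{-v_p(x)} = 3^{4} = 81.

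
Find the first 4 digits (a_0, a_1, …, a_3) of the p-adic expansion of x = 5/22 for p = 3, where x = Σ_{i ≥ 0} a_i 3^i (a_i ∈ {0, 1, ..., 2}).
(a_0, …, a_3) = (2, 2, 2, 0)

v_3(5/22) = 0 (numerator and denominator both coprime to 3), so x ∈ ℤ_3^×. Compute digits iteratively via a_i = x_i mod 3, x_{i+1} = (x_i − a_i)/3, with x_0 = x:
  x_0 = 5/22;  a_0 = 2;  x_1 = (x_0 − 2)/3 = -13/22
  x_1 = -13/22;  a_1 = 2;  x_2 = (x_1 − 2)/3 = -19/22
  x_2 = -19/22;  a_2 = 2;  x_3 = (x_2 − 2)/3 = -21/22
  x_3 = -21/22;  a_3 = 0;  x_4 = (x_3 − 0)/3 = -7/22
Digits: (2, 2, 2, 0).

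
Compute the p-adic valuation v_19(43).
v_19(43) = 0

v_19(n) is the largest exponent k such that 19^k divides n. Factor out: 43 = 19^0 · 43. (Sign doesn't affect v_p.) So v_19(43) = 0.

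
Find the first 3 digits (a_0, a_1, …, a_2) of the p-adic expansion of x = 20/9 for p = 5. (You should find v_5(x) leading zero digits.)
(a_0, …, a_2) = (0, 1, 1)

v_5(20/9) = 1, so a_0 = ... = a_0 = 0. Factor out: x = 5^1 · u with u = 4/9 a unit in ℤ_5. Expand u iteratively via a_{v+i} = u_i mod 5, u_{i+1} = (u_i − a_{v+i})/5:
  u_0 = 4/9;  a_1 = 1;  u_1 = (u_0 − 1)/5 = -1/9
  u_1 = -1/9;  a_2 = 1;  u_2 = (u_1 − 1)/5 = -2/9
Digits: (0, 1, 1).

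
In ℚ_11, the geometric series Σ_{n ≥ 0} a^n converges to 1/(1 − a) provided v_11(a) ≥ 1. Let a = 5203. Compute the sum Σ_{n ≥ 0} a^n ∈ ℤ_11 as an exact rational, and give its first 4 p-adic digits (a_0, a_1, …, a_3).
Σ a^n = 1/(1 − a) = -1/5202;  first 4 digits = (1, 0, 10, 3)

v_11(a) = 2 ≥ 1, so the series converges in ℤ_11 to 1/(1 − a) = 1/(1 − 5203) = -1/5202. Expand this rational in ℤ_11: compute digits iteratively via d_i = x_i mod 11, x_{i+1} = (x_i − d_i)/11. The first 4 digits are (1, 0, 10, 3).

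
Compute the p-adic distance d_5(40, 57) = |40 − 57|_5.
d_5(40, 57) = 1

Step 1 — x − y = 40 − 57 = -17. Step 2 — v_5(-17) = 0 (factor: -17 = −(5^0 · 17); the sign does not affect v_p). Step 3 — |x − y|_5 = 5^{0} = 1.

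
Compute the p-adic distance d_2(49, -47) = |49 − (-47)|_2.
d_2(49, -47) = 1/32

Step 1 — x − y = 49 − (-47) = 96. Step 2 — v_2(96) = 5 (factor: 96 = (2^5 · 3); the sign does not affect v_p). Step 3 — |x − y|_2 = 2^{-5} = 1/32.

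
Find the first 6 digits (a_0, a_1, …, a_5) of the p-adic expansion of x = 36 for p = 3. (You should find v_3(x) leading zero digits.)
(a_0, …, a_5) = (0, 0, 1, 1, 0, 0)

v_3(36) = 2, so a_0 = ... = a_1 = 0. Factor out: x = 3^2 · u with u = 4 a unit in ℤ_3. Expand u iteratively via a_{v+i} = u_i mod 3, u_{i+1} = (u_i − a_{v+i})/3:
  u_0 = 4;  a_2 = 1;  u_1 = (u_0 − 1)/3 = 1
  u_1 = 1;  a_3 = 1;  u_2 = (u_1 − 1)/3 = 0
  u_2 = 0;  a_4 = 0;  u_3 = (u_2 − 0)/3 = 0
  u_3 = 0;  a_5 = 0;  u_4 = (u_3 − 0)/3 = 0
Digits: (0, 0, 1, 1, 0, 0).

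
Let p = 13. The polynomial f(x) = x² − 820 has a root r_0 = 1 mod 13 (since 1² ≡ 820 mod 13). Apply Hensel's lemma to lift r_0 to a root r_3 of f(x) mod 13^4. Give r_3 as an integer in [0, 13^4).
r_3 = 4720 (mod 28561)

Hensel's recurrence: r_{i+1} = r_i − f(r_i)·(f′(r_i))^{-1} mod 13^{i+2}, with f′(x) = 2x. Iterate:
  r_0 = 1 (mod 13)
  r_1 = 157 (mod 169)
  r_2 = 326 (mod 2197)
  r_3 = 4720 (mod 28561)
Final: r_3 = 4720, and one checks f(r_3) ≡ 0 mod 13^4.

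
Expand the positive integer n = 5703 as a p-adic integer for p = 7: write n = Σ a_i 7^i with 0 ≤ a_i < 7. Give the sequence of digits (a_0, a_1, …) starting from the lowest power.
(a_0, a_1, …) = (5, 2, 4, 2, 2)

Repeated division by 7 gives the digits low-to-high: 5703 = 5 + 2·7^1 + 4·7^2 + 2·7^3 + 2·7^4. Digit sequence: (5, 2, 4, 2, 2).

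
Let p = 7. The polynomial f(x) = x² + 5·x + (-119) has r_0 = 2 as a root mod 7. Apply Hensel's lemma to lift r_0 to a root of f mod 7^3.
r_2 = 79 (mod 343)

Hensel: r_{i+1} = r_i − f(r_i)·(f′(r_i))^{-1} mod 7^{i+2}, f′(x) = 2x + 5. Iterate:
  r_0 = 2 (mod 7)
  r_1 = 30 (mod 49)
  r_2 = 79 (mod 343)
Final: r = 79 satisfies f(r) ≡ 0 mod 7^3.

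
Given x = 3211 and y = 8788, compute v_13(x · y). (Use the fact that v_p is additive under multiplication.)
v_13(28218268) = 5

v_p(x) = 2 (factor: 3211 = 13^2 · 19); v_p(y) = 3 (factor: 8788 = 13^3 · 4). Additivity: v_p(xy) = v_p(x) + v_p(y) = 2 + 3 = 5. (Direct check: xy = 28218268 = 13^5 · (76).)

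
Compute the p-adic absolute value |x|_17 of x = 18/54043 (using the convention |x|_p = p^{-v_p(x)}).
|18/54043|_17 = 4913

Step 1 — compute v_17(x) by factoring powers of 17 out of the numerator and denominator: v_17(18/54043) = -3. Step 2 — apply |x|_p = p^{-v_p(x)} = 17^{3} = 4913.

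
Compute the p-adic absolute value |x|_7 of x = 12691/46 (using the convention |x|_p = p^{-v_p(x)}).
|12691/46|_7 = 1/343

Step 1 — compute v_7(x) by factoring powers of 7 out of the numerator and denominator: v_7(12691/46) = 3. Step 2 — apply |x|_p = p^{-v_p(x)} = 7^{-3} = 1/343.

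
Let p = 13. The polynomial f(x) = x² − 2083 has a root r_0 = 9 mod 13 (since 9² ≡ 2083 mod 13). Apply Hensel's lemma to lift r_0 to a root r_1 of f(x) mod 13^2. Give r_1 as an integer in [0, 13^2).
r_1 = 139 (mod 169)

Hensel's recurrence: r_{i+1} = r_i − f(r_i)·(f′(r_i))^{-1} mod 13^{i+2}, with f′(x) = 2x. Iterate:
  r_0 = 9 (mod 13)
  r_1 = 139 (mod 169)
Final: r_1 = 139, and one checks f(r_1) ≡ 0 mod 13^2.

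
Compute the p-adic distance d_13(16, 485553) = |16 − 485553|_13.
d_13(16, 485553) = 1/28561

Step 1 — x − y = 16 − 485553 = -485537. Step 2 — v_13(-485537) = 4 (factor: -485537 = −(13^4 · 17); the sign does not affect v_p). Step 3 — |x − y|_13 = 13^{-4} = 1/28561.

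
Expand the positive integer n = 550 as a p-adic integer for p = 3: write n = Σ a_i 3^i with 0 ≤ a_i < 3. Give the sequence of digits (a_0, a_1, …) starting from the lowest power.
(a_0, a_1, …) = (1, 0, 1, 2, 0, 2)

Repeated division by 3 gives the digits low-to-high: 550 = 1 + 1·3^2 + 2·3^3 + 2·3^5. Digit sequence: (1, 0, 1, 2, 0, 2).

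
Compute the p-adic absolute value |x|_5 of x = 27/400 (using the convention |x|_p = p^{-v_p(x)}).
|27/400|_5 = 25

Step 1 — compute v_5(x) by factoring powers of 5 out of the numerator and denominator: v_5(27/400) = -2. Step 2 — apply |x|_p = p^{-v_p(x)} = 5^{2} = 25.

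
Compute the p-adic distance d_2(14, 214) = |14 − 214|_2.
d_2(14, 214) = 1/8

Step 1 — x − y = 14 − 214 = -200. Step 2 — v_2(-200) = 3 (factor: -200 = −(2^3 · 25); the sign does not affect v_p). Step 3 — |x − y|_2 = 2^{-3} = 1/8.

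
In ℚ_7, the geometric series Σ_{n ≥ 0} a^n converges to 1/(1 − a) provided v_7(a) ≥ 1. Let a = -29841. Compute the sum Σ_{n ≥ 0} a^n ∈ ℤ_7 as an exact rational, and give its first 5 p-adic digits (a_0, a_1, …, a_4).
Σ a^n = 1/(1 − a) = 1/29842;  first 5 digits = (1, 0, 0, 4, 1)

v_7(a) = 3 ≥ 1, so the series converges in ℤ_7 to 1/(1 − a) = 1/(1 − (-29841)) = 1/29842. Expand this rational in ℤ_7: compute digits iteratively via d_i = x_i mod 7, x_{i+1} = (x_i − d_i)/7. The first 5 digits are (1, 0, 0, 4, 1).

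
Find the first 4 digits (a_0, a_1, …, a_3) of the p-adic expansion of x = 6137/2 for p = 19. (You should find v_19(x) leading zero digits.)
(a_0, …, a_3) = (0, 0, 18, 9)

v_19(6137/2) = 2, so a_0 = ... = a_1 = 0. Factor out: x = 19^2 · u with u = 17/2 a unit in ℤ_19. Expand u iteratively via a_{v+i} = u_i mod 19, u_{i+1} = (u_i − a_{v+i})/19:
  u_0 = 17/2;  a_2 = 18;  u_1 = (u_0 − 18)/19 = -1/2
  u_1 = -1/2;  a_3 = 9;  u_2 = (u_1 − 9)/19 = -1/2
Digits: (0, 0, 18, 9).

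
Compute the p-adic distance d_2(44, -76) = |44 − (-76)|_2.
d_2(44, -76) = 1/8

Step 1 — x − y = 44 − (-76) = 120. Step 2 — v_2(120) = 3 (factor: 120 = (2^3 · 15); the sign does not affect v_p). Step 3 — |x − y|_2 = 2^{-3} = 1/8.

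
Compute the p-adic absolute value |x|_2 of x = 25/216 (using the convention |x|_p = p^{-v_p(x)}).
|25/216|_2 = 8

Step 1 — compute v_2(x) by factoring powers of 2 out of the numerator and denominator: v_2(25/216) = -3. Step 2 — apply |x|_p = p^{-v_p(x)} = 2^{3} = 8.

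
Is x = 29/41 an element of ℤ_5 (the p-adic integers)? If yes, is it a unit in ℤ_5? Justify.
x ∈ ℤ_5^× (unit); v_5(x) = 0

ℤ_5 = {x ∈ ℚ_5 : v_5(x) ≥ 0} and ℤ_5^× = {x ∈ ℤ_5 : v_5(x) = 0}. Here v_5(29/41) = v_5(num) − v_5(den) = 0; compare against these criteria.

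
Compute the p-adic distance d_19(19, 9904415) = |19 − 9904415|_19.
d_19(19, 9904415) = 1/2476099

Step 1 — x − y = 19 − 9904415 = -9904396. Step 2 — v_19(-9904396) = 5 (factor: -9904396 = −(19^5 · 4); the sign does not affect v_p). Step 3 — |x − y|_19 = 19^{-5} = 1/2476099.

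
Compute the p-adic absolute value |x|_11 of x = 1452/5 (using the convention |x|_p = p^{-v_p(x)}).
|1452/5|_11 = 1/121

Step 1 — compute v_11(x) by factoring powers of 11 out of the numerator and denominator: v_11(1452/5) = 2. Step 2 — apply |x|_p = p^{-v_p(x)} = 11^{-2} = 1/121.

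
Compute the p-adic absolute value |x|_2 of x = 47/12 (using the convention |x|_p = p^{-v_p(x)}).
|47/12|_2 = 4

Step 1 — compute v_2(x) by factoring powers of 2 out of the numerator and denominator: v_2(47/12) = -2. Step 2 — apply |x|_p = p^{-v_p(x)} = 2^{2} = 4.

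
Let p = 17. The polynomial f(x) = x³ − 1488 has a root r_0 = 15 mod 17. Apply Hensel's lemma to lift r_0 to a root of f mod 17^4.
r_3 = 25362 (mod 83521)

Hensel: r_{i+1} = r_i − f(r_i)/f′(r_i) mod 17^{i+2}, where f′(x) = 3x². Iterate:
  r_0 = 15 (mod 17)
  r_1 = 219 (mod 289)
  r_2 = 797 (mod 4913)
  r_3 = 25362 (mod 83521)
Final: r = 25362 with f(r) ≡ 0 mod 17^4.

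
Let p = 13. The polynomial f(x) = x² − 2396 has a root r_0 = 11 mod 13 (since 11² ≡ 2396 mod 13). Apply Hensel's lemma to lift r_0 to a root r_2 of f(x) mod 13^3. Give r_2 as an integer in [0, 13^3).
r_2 = 921 (mod 2197)

Hensel's recurrence: r_{i+1} = r_i − f(r_i)·(f′(r_i))^{-1} mod 13^{i+2}, with f′(x) = 2x. Iterate:
  r_0 = 11 (mod 13)
  r_1 = 76 (mod 169)
  r_2 = 921 (mod 2197)
Final: r_2 = 921, and one checks f(r_2) ≡ 0 mod 13^3.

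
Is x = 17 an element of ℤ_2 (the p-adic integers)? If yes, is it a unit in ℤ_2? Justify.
x ∈ ℤ_2^× (unit); v_2(x) = 0

ℤ_2 = {x ∈ ℚ_2 : v_2(x) ≥ 0} and ℤ_2^× = {x ∈ ℤ_2 : v_2(x) = 0}. Here v_2(17) = v_2(num) − v_2(den) = 0; compare against these criteria.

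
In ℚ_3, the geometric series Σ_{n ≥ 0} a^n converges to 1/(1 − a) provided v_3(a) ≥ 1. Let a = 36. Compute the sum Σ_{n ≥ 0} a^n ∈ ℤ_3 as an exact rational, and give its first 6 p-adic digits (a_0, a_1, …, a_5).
Σ a^n = 1/(1 − a) = -1/35;  first 6 digits = (1, 0, 1, 1, 1, 2)

v_3(a) = 2 ≥ 1, so the series converges in ℤ_3 to 1/(1 − a) = 1/(1 − 36) = -1/35. Expand this rational in ℤ_3: compute digits iteratively via d_i = x_i mod 3, x_{i+1} = (x_i − d_i)/3. The first 6 digits are (1, 0, 1, 1, 1, 2).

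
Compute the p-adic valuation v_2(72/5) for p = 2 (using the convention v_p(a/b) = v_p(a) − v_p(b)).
v_2(72/5) = 3

Factor powers of 2 from the numerator and denominator of the reduced fraction: 72 = 2^3 · 9 and 5 = 2^0 · 5. Apply v_p(a/b) = v_p(a) − v_p(b): v_2(72/5) = 3 − 0 = 3.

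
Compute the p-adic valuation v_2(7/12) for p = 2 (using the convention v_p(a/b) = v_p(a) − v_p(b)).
v_2(7/12) = -2

Factor powers of 2 from the numerator and denominator of the reduced fraction: 7 = 2^0 · 7 and 12 = 2^2 · 3. Apply v_p(a/b) = v_p(a) − v_p(b): v_2(7/12) = 0 − 2 = -2.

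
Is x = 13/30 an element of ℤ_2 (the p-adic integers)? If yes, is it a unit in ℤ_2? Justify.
x ∉ ℤ_2 (v_2(x) = -1 < 0)

ℤ_2 = {x ∈ ℚ_2 : v_2(x) ≥ 0} and ℤ_2^× = {x ∈ ℤ_2 : v_2(x) = 0}. Here v_2(13/30) = v_2(num) − v_2(den) = -1; compare against these criteria.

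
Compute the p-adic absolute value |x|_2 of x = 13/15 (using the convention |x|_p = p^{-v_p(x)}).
|13/15|_2 = 1

Step 1 — compute v_2(x) by factoring powers of 2 out of the numerator and denominator: v_2(13/15) = 0. Step 2 — apply |x|_p = p^{-v_p(x)} = 2^{0} = 1.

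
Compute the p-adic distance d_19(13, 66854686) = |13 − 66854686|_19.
d_19(13, 66854686) = 1/2476099

Step 1 — x − y = 13 − 66854686 = -66854673. Step 2 — v_19(-66854673) = 5 (factor: -66854673 = −(19^5 · 27); the sign does not affect v_p). Step 3 — |x − y|_19 = 19^{-5} = 1/2476099.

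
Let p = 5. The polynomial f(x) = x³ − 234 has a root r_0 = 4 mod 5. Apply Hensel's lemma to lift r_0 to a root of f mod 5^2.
r_1 = 19 (mod 25)

Hensel: r_{i+1} = r_i − f(r_i)/f′(r_i) mod 5^{i+2}, where f′(x) = 3x². Iterate:
  r_0 = 4 (mod 5)
  r_1 = 19 (mod 25)
Final: r = 19 with f(r) ≡ 0 mod 5^2.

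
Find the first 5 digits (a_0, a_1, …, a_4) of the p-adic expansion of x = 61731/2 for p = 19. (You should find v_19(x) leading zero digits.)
(a_0, …, a_4) = (0, 0, 0, 14, 9)

v_19(61731/2) = 3, so a_0 = ... = a_2 = 0. Factor out: x = 19^3 · u with u = 9/2 a unit in ℤ_19. Expand u iteratively via a_{v+i} = u_i mod 19, u_{i+1} = (u_i − a_{v+i})/19:
  u_0 = 9/2;  a_3 = 14;  u_1 = (u_0 − 14)/19 = -1/2
  u_1 = -1/2;  a_4 = 9;  u_2 = (u_1 − 9)/19 = -1/2
Digits: (0, 0, 0, 14, 9).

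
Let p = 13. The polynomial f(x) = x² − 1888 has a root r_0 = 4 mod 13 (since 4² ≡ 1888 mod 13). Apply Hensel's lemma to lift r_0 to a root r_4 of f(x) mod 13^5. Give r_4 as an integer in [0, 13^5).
r_4 = 86766 (mod 371293)

Hensel's recurrence: r_{i+1} = r_i − f(r_i)·(f′(r_i))^{-1} mod 13^{i+2}, with f′(x) = 2x. Iterate:
  r_0 = 4 (mod 13)
  r_1 = 69 (mod 169)
  r_2 = 1083 (mod 2197)
  r_3 = 1083 (mod 28561)
  r_4 = 86766 (mod 371293)
Final: r_4 = 86766, and one checks f(r_4) ≡ 0 mod 13^5.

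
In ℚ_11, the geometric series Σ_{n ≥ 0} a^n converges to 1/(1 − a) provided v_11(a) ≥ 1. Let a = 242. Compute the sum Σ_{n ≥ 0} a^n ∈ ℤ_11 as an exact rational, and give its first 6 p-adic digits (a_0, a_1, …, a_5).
Σ a^n = 1/(1 − a) = -1/241;  first 6 digits = (1, 0, 2, 0, 4, 0)

v_11(a) = 2 ≥ 1, so the series converges in ℤ_11 to 1/(1 − a) = 1/(1 − 242) = -1/241. Expand this rational in ℤ_11: compute digits iteratively via d_i = x_i mod 11, x_{i+1} = (x_i − d_i)/11. The first 6 digits are (1, 0, 2, 0, 4, 0).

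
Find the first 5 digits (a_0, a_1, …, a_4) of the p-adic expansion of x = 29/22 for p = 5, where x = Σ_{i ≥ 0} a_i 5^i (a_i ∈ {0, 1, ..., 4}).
(a_0, …, a_4) = (2, 1, 0, 2, 3)

v_5(29/22) = 0 (numerator and denominator both coprime to 5), so x ∈ ℤ_5^×. Compute digits iteratively via a_i = x_i mod 5, x_{i+1} = (x_i − a_i)/5, with x_0 = x:
  x_0 = 29/22;  a_0 = 2;  x_1 = (x_0 − 2)/5 = -3/22
  x_1 = -3/22;  a_1 = 1;  x_2 = (x_1 − 1)/5 = -5/22
  x_2 = -5/22;  a_2 = 0;  x_3 = (x_2 − 0)/5 = -1/22
  x_3 = -1/22;  a_3 = 2;  x_4 = (x_3 − 2)/5 = -9/22
  x_4 = -9/22;  a_4 = 3;  x_5 = (x_4 − 3)/5 = -15/22
Digits: (2, 1, 0, 2, 3).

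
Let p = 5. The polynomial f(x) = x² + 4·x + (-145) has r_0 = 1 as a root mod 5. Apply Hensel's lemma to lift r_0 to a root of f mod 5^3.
r_2 = 91 (mod 125)

Hensel: r_{i+1} = r_i − f(r_i)·(f′(r_i))^{-1} mod 5^{i+2}, f′(x) = 2x + 4. Iterate:
  r_0 = 1 (mod 5)
  r_1 = 16 (mod 25)
  r_2 = 91 (mod 125)
Final: r = 91 satisfies f(r) ≡ 0 mod 5^3.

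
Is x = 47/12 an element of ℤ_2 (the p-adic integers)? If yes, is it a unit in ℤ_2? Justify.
x ∉ ℤ_2 (v_2(x) = -2 < 0)

ℤ_2 = {x ∈ ℚ_2 : v_2(x) ≥ 0} and ℤ_2^× = {x ∈ ℤ_2 : v_2(x) = 0}. Here v_2(47/12) = v_2(num) − v_2(den) = -2; compare against these criteria.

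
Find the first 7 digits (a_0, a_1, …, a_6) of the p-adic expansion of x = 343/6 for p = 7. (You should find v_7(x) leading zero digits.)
(a_0, …, a_6) = (0, 0, 0, 6, 5, 5, 5)

v_7(343/6) = 3, so a_0 = ... = a_2 = 0. Factor out: x = 7^3 · u with u = 1/6 a unit in ℤ_7. Expand u iteratively via a_{v+i} = u_i mod 7, u_{i+1} = (u_i − a_{v+i})/7:
  u_0 = 1/6;  a_3 = 6;  u_1 = (u_0 − 6)/7 = -5/6
  u_1 = -5/6;  a_4 = 5;  u_2 = (u_1 − 5)/7 = -5/6
  u_2 = -5/6;  a_5 = 5;  u_3 = (u_2 − 5)/7 = -5/6
  u_3 = -5/6;  a_6 = 5;  u_4 = (u_3 − 5)/7 = -5/6
Digits: (0, 0, 0, 6, 5, 5, 5).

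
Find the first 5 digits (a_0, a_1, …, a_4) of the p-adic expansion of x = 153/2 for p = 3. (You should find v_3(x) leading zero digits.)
(a_0, …, a_4) = (0, 0, 1, 1, 2)

v_3(153/2) = 2, so a_0 = ... = a_1 = 0. Factor out: x = 3^2 · u with u = 17/2 a unit in ℤ_3. Expand u iteratively via a_{v+i} = u_i mod 3, u_{i+1} = (u_i − a_{v+i})/3:
  u_0 = 17/2;  a_2 = 1;  u_1 = (u_0 − 1)/3 = 5/2
  u_1 = 5/2;  a_3 = 1;  u_2 = (u_1 − 1)/3 = 1/2
  u_2 = 1/2;  a_4 = 2;  u_3 = (u_2 − 2)/3 = -1/2
Digits: (0, 0, 1, 1, 2).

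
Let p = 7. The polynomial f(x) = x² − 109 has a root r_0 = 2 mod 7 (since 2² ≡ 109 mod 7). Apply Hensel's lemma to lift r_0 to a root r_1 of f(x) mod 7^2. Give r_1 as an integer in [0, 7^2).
r_1 = 16 (mod 49)

Hensel's recurrence: r_{i+1} = r_i − f(r_i)·(f′(r_i))^{-1} mod 7^{i+2}, with f′(x) = 2x. Iterate:
  r_0 = 2 (mod 7)
  r_1 = 16 (mod 49)
Final: r_1 = 16, and one checks f(r_1) ≡ 0 mod 7^2.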